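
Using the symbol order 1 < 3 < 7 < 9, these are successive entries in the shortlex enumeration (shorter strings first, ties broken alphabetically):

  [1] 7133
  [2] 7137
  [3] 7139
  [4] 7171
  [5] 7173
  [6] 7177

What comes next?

7179

Treat 7177 as a base-4 numeral over the given alphabet and add one, carrying through any trailing 9's.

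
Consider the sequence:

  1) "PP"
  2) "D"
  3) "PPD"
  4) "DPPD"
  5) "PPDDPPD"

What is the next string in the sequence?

This is a Fibonacci-style word recurrence s(k) = s(k−2)·s(k−1): e.g. PP·D = PPD.
So term 6 is DPPD·PPDDPPD.

DPPDPPDDPPD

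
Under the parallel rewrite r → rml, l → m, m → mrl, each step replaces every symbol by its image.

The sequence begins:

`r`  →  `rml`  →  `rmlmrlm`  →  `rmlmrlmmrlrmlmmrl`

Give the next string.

rmlmrlmmrlrmlmmrlmrlrmlmrmlmrlmmrlmrlrmlm

Applying the rule to each of the 17 symbols of rmlmrlmmrlrmlmmrl gives the pieces rml mrl m mrl rml m mrl mrl rml m rml mrl m mrl mrl rml m, which concatenate to the answer.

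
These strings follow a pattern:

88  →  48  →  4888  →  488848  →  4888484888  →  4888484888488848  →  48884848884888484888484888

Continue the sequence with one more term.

From term 3 onward, concatenate the last term with the second-to-last: 48·88 = 4888, 4888·48 = 488848, …
Continuing: 48884848884888484888484888 · 4888484888488848 gives term 8.

488848488848884848884848884888484888488848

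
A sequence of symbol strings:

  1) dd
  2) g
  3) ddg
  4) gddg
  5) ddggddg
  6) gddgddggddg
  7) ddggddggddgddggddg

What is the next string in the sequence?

gddgddggddgddggddggddgddggddg

From term 3 onward, concatenate the second-to-last term with the last: dd·g = ddg, g·ddg = gddg, …
The next term joins gddgddggddg and ddggddggddgddggddg.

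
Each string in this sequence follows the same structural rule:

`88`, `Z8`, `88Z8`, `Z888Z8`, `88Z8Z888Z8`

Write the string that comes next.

Z888Z888Z8Z888Z8

From term 3 onward, concatenate the second-to-last term with the last: 88·Z8 = 88Z8, Z8·88Z8 = Z888Z8, …
The next term joins Z888Z8 and 88Z8Z888Z8.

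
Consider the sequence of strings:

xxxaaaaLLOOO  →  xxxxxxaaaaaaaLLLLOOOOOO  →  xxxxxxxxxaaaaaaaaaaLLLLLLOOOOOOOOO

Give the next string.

Term n consists of 3n x's, followed by 3n+1 a's, followed by 2n L's, followed by 3n O's (n = 1, 2, …).
For the next term, n = 4, so the run lengths are 12, 13, 8, 12.

xxxxxxxxxxxxaaaaaaaaaaaaaLLLLLLLLOOOOOOOOOOOO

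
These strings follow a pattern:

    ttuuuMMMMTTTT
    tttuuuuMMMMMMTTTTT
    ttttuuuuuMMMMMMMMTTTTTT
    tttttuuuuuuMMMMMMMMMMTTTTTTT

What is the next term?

Term n consists of n t's, followed by n+1 u's, followed by 2n M's, followed by n+2 T's, where the shown terms are n = 2, 3, 4, 5.
Setting n = 6 gives 6, 7, 12, 8 characters in each block.

ttttttuuuuuuuMMMMMMMMMMMMTTTTTTTT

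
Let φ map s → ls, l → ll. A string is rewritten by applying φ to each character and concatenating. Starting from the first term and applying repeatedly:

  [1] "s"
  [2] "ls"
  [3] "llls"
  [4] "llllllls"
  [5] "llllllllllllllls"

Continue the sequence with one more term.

Replace each of the 16 characters of llllllllllllllls in place — ll ll ll ll ll ll ll ll ll ll ll ll ll ll ll ls — and concatenate.

llllllllllllllllllllllllllllllls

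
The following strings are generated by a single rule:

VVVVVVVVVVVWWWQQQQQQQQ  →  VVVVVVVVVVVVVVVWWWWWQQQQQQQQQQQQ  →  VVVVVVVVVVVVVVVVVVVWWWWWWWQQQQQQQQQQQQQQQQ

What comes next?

VVVVVVVVVVVVVVVVVVVVVVVWWWWWWWWWQQQQQQQQQQQQQQQQQQQQ

The n-th term is 4n+3 V's then 2n-1 W's then 4n Q's, where the shown terms are n = 2, 3, 4.
For the next term, n = 5, so the run lengths are 23, 9, 20.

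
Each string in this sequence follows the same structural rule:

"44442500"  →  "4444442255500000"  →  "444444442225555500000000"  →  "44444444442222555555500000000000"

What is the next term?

Reading off run lengths: 4 runs 4, 6, 8, 10; 2 runs 1, 2, 3, 4; 5 runs 1, 3, 5, 7; 0 runs 2, 5, 8, 11 — each is linear in n (n = 1, 2, …).
Setting n = 5 gives 12, 5, 9, 14 characters in each block.

4444444444442222255555555500000000000000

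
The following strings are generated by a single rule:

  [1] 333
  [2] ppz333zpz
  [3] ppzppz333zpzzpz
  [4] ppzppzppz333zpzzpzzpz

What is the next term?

Every step adds ppz to the front and zpz to the end of the previous string.
So the next term is ppz·ppzppzppz333zpzzpzzpz·zpz.

ppzppzppzppz333zpzzpzzpzzpz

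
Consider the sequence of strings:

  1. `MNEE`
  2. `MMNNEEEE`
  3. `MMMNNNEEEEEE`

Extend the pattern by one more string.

Term n consists of n M's, followed by n N's, followed by 2n E's (n = 1, 2, …).
Setting n = 4 gives 4, 4, 8 characters in each block.

MMMMNNNNEEEEEEEE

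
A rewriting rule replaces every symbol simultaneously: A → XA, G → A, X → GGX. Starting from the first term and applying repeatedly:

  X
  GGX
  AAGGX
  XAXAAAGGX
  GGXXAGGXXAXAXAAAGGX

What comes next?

AAGGXGGXXAAAGGXGGXXAGGXXAGGXXAXAXAAAGGX

Applying the rule to each of the 19 symbols of GGXXAGGXXAXAXAAAGGX gives the pieces A A GGX GGX XA A A GGX GGX XA GGX XA GGX XA XA XA A A GGX, which concatenate to the answer.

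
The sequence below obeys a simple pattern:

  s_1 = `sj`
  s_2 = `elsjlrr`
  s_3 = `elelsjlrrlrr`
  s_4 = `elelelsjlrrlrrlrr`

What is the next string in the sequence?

elelelelsjlrrlrrlrrlrr

Each term wraps the previous one in el on the left and lrr on the right.
So the next term is el·elelelsjlrrlrrlrr·lrr.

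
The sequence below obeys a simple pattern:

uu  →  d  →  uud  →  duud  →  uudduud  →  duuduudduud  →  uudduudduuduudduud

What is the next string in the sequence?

This is a Fibonacci-style word recurrence s(k) = s(k−2)·s(k−1): e.g. uu·d = uud.
So term 8 is duuduudduud·uudduudduuduudduud.

duuduudduuduudduudduuduudduud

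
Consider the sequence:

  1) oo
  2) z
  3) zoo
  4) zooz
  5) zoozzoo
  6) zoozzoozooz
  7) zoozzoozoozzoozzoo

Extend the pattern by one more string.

From term 3 onward, concatenate the last term with the second-to-last: z·oo = zoo, zoo·z = zooz, …
Continuing: zoozzoozoozzoozzoo · zoozzoozooz gives term 8.

zoozzoozoozzoozzoozoozzoozooz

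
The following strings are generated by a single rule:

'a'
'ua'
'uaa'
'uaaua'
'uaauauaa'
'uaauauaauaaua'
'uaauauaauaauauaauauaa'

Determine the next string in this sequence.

uaauauaauaauauaauauaauaauauaauaaua

Each term (from the third on) is the previous term followed by the one before it: term 3 = ua·a = uaa.
Continuing: uaauauaauaauauaauauaa · uaauauaauaaua gives term 8.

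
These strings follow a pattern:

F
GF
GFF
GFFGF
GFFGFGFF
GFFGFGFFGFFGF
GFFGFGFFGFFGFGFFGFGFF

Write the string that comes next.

GFFGFGFFGFFGFGFFGFGFFGFFGFGFFGFFGF

From term 3 onward, concatenate the last term with the second-to-last: GF·F = GFF, GFF·GF = GFFGF, …
So term 8 is GFFGFGFFGFFGFGFFGFGFF·GFFGFGFFGFFGF.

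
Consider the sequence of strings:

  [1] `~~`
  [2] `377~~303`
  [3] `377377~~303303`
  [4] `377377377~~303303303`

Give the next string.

377377377377~~303303303303

Each term wraps the previous one in 377 on the left and 303 on the right.
One more step from 377377377~~303303303 gives the answer.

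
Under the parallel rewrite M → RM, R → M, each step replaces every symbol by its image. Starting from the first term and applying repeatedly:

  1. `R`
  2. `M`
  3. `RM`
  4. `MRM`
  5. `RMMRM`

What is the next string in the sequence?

Apply φ to RMMRM symbol by symbol: R→M, M→RM, M→RM, R→M, M→RM; joined: M RM RM M RM.

MRMRMMRM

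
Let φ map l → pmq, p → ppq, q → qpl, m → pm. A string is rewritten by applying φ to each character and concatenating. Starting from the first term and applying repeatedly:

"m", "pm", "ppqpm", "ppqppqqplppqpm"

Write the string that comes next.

Replace each of the 14 characters of ppqppqqplppqpm in place — ppq ppq qpl ppq ppq qpl qpl ppq pmq ppq ppq qpl ppq pm — and concatenate.

ppqppqqplppqppqqplqplppqpmqppqppqqplppqpm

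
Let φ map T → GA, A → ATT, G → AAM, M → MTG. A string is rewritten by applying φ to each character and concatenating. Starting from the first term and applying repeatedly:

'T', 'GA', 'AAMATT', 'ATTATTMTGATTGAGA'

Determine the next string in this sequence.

Rewriting the 16 symbols of ATTATTMTGATTGAGA one by one yields ATT GA GA ATT GA GA MTG GA AAM ATT GA GA AAM ATT AAM ATT; concatenated:

ATTGAGAATTGAGAMTGGAAAMATTGAGAAAMATTAAMATT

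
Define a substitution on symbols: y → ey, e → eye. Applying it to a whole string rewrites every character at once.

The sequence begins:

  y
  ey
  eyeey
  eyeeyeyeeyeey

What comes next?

φ(eyeeyeyeeyeey) expands symbol-by-symbol to eye ey eye eye ey eye ey eye eye ey eye eye ey; joining the 13 pieces gives the next term.

eyeeyeyeeyeeyeyeeyeyeeyeeyeyeeyeey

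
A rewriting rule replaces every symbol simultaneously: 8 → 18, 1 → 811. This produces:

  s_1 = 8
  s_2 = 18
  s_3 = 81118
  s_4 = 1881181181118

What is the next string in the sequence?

φ(1881181181118) expands symbol-by-symbol to 811 18 18 811 811 18 811 811 18 811 811 811 18; joining the 13 pieces gives the next term.

8111818811811188118111881181181118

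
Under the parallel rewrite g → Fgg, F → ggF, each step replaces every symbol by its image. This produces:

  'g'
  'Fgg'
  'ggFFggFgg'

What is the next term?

FggFggggFggFFggFggggFFggFgg

Expanding ggFFggFgg: g→Fgg, g→Fgg, F→ggF, F→ggF, g→Fgg, g→Fgg, F→ggF, g→Fgg, g→Fgg. Concatenated: Fgg Fgg ggF ggF Fgg Fgg ggF Fgg Fgg.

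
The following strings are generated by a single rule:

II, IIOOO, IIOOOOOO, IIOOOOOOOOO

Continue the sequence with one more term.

Each term is the previous one with OOO appended.
Applying this once more to IIOOOOOOOOO:

IIOOOOOOOOOOOO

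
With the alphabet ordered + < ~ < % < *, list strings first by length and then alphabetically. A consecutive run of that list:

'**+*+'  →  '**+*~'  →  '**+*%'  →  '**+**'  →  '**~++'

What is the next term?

**~+~

The successor of **~++ increments the rightmost position that isn't already * and resets every position after it to +.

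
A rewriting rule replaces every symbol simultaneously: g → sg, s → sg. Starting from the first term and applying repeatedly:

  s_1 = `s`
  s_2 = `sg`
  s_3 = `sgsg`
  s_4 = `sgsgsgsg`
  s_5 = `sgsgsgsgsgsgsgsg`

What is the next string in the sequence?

sgsgsgsgsgsgsgsgsgsgsgsgsgsgsgsg

Replace each of the 16 characters of sgsgsgsgsgsgsgsg in place — sg sg sg sg sg sg sg sg sg sg sg sg sg sg sg sg — and concatenate.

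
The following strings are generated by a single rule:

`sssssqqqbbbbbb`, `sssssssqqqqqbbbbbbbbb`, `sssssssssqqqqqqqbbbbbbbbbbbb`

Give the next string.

Reading off run lengths: s runs 5, 7, 9; q runs 3, 5, 7; b runs 6, 9, 12 — each is linear in n (n = 1, 2, …).
At n = 4 the blocks have lengths 11, 9, 15.

sssssssssssqqqqqqqqqbbbbbbbbbbbbbbb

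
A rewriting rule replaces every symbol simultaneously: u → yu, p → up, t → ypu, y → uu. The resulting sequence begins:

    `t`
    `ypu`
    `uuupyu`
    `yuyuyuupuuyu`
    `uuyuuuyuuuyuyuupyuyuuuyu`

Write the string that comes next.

yuyuuuyuyuyuuuyuyuyuuuyuuuyuyuupuuyuuuyuyuyuuuyu

Applying the rule to each of the 24 symbols of uuyuuuyuuuyuyuupyuyuuuyu gives the pieces yu yu uu yu yu yu uu yu yu yu uu yu uu yu yu up uu yu uu yu yu yu uu yu, which concatenate to the answer.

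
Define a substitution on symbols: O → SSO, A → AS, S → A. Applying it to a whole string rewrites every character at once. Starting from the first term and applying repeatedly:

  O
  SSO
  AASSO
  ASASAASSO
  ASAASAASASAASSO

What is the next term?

ASAASASAASASAASAASASAASSO

Replace each of the 15 characters of ASAASAASASAASSO in place — AS A AS AS A AS AS A AS A AS AS A A SSO — and concatenate.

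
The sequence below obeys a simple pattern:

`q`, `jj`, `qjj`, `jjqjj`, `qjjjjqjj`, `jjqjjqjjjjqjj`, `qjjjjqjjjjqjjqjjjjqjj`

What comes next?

jjqjjqjjjjqjjqjjjjqjjjjqjjqjjjjqjj

This is a Fibonacci-style word recurrence s(k) = s(k−2)·s(k−1): e.g. q·jj = qjj.
The next term joins jjqjjqjjjjqjj and qjjjjqjjjjqjjqjjjjqjj.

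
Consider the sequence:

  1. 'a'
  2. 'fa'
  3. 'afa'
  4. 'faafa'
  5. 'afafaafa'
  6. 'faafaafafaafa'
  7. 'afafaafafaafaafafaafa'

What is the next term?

This is a Fibonacci-style word recurrence s(k) = s(k−2)·s(k−1): e.g. a·fa = afa.
So term 8 is faafaafafaafa·afafaafafaafaafafaafa.

faafaafafaafaafafaafafaafaafafaafa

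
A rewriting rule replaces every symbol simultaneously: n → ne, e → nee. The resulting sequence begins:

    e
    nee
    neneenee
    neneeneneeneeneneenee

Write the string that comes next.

Replace each of the 21 characters of neneeneneeneeneneenee in place — ne nee ne nee nee ne nee ne nee nee ne nee nee ne nee ne nee nee ne nee nee — and concatenate.

neneeneneeneeneneeneneeneeneneeneeneneeneneeneeneneenee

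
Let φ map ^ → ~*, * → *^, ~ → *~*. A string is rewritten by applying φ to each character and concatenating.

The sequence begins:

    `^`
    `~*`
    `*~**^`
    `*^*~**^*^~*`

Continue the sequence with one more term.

Apply φ to *^*~**^*^~* symbol by symbol: *→*^, ^→~*, *→*^, ~→*~*, *→*^, *→*^, ^→~*, *→*^, ^→~*, ~→*~*, *→*^; joined: *^ ~* *^ *~* *^ *^ ~* *^ ~* *~* *^.

*^~**^*~**^*^~**^~**~**^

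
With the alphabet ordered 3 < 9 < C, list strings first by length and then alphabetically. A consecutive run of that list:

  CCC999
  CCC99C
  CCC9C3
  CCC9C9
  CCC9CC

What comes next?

CCCC33

Find the rightmost character of CCC9CC below C, bump it to the next letter, and reset everything to its right to 3.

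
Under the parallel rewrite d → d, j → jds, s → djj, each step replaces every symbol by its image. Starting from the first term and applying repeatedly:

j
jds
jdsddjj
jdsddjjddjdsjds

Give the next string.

jdsddjjddjdsjdsddjdsddjjjdsddjj

φ(jdsddjjddjdsjds) expands symbol-by-symbol to jds d djj d d jds jds d d jds d djj jds d djj; joining the 15 pieces gives the next term.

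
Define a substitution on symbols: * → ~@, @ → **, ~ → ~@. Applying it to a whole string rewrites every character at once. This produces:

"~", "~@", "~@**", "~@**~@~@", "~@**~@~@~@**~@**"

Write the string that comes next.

~@**~@~@~@**~@**~@**~@~@~@**~@~@

Replace each of the 16 characters of ~@**~@~@~@**~@** in place — ~@ ** ~@ ~@ ~@ ** ~@ ** ~@ ** ~@ ~@ ~@ ** ~@ ~@ — and concatenate.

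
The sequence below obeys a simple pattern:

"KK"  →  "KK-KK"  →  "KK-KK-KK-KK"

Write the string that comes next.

KK-KK-KK-KK-KK-KK-KK-KK

s(k+1) = s(k)·-·s(k) — each term doubles the last with '-' between the halves.
One more doubling of KK-KK-KK-KK gives the answer.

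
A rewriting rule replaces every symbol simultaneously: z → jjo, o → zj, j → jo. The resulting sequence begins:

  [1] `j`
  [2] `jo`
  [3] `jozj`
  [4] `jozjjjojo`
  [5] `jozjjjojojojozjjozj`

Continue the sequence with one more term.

Rewriting the 19 symbols of jozjjjojojojozjjozj one by one yields jo zj jjo jo jo jo zj jo zj jo zj jo zj jjo jo jo zj jjo jo; concatenated:

jozjjjojojojozjjozjjozjjozjjjojojozjjjojo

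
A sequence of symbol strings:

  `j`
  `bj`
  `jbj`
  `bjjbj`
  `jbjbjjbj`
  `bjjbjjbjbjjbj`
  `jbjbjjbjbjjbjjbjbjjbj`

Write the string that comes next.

bjjbjjbjbjjbjjbjbjjbjbjjbjjbjbjjbj

From term 3 onward, concatenate the second-to-last term with the last: j·bj = jbj, bj·jbj = bjjbj, …
Continuing: bjjbjjbjbjjbj · jbjbjjbjbjjbjjbjbjjbj gives term 8.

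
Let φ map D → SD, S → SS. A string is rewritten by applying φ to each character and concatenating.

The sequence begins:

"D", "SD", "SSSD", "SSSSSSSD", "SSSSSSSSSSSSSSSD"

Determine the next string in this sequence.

Rewriting the 16 symbols of SSSSSSSSSSSSSSSD one by one yields SS SS SS SS SS SS SS SS SS SS SS SS SS SS SS SD; concatenated:

SSSSSSSSSSSSSSSSSSSSSSSSSSSSSSSD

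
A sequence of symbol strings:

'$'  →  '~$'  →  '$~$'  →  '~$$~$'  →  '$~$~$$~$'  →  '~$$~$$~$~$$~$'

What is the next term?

$~$~$$~$~$$~$$~$~$$~$

This is a Fibonacci-style word recurrence s(k) = s(k−2)·s(k−1): e.g. $·~$ = $~$.
Continuing: $~$~$$~$ · ~$$~$$~$~$$~$ gives term 7.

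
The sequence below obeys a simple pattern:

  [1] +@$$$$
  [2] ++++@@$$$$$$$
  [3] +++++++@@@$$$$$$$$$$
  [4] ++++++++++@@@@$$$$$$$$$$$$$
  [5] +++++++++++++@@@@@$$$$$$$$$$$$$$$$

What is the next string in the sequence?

++++++++++++++++@@@@@@$$$$$$$$$$$$$$$$$$$

Term n consists of 3n-2 +'s, followed by n @'s, followed by 3n+1 $'s (n = 1, 2, …).
For the next term, n = 6, so the run lengths are 16, 6, 19.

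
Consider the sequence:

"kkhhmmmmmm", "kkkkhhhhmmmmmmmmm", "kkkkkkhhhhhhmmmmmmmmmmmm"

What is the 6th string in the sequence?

The n-th term is 2n k's then 2n h's then 3n+3 m's (n = 1, 2, …).
At n = 6 the blocks have lengths 12, 12, 21.

kkkkkkkkkkkkhhhhhhhhhhhhmmmmmmmmmmmmmmmmmmmmm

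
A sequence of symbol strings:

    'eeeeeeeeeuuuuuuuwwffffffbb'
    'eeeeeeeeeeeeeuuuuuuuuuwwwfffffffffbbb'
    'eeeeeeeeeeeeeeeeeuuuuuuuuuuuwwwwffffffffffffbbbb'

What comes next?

eeeeeeeeeeeeeeeeeeeeeuuuuuuuuuuuuuwwwwwfffffffffffffffbbbbb

Reading off run lengths: e runs 9, 13, 17; u runs 7, 9, 11; w runs 2, 3, 4; f runs 6, 9, 12; b runs 2, 3, 4 — each is linear in n, where the shown terms are n = 2, 3, 4.
At n = 5 the blocks have lengths 21, 13, 5, 15, 5.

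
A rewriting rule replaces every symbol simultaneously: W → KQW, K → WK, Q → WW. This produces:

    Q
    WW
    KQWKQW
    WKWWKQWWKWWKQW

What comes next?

KQWWKKQWKQWWKWWKQWKQWWKKQWKQWWKWWKQW

Replace each of the 14 characters of WKWWKQWWKWWKQW in place — KQW WK KQW KQW WK WW KQW KQW WK KQW KQW WK WW KQW — and concatenate.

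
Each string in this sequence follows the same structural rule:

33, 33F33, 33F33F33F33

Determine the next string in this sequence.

s(k+1) = s(k)·F·s(k) — each term doubles the last with 'F' between the halves.
One more doubling of 33F33F33F33 gives the answer.

33F33F33F33F33F33F33F33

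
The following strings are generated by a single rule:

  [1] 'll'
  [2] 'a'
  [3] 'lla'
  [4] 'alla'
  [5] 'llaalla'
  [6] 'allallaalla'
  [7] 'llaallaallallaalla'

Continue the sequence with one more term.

From term 3 onward, concatenate the second-to-last term with the last: ll·a = lla, a·lla = alla, …
The next term joins allallaalla and llaallaallallaalla.

allallaallallaallaallallaalla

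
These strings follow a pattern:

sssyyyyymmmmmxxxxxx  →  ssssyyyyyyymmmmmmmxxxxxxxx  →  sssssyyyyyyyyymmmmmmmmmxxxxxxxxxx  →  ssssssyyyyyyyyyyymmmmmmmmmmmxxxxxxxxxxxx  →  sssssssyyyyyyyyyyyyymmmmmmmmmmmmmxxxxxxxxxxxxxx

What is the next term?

ssssssssyyyyyyyyyyyyyyymmmmmmmmmmmmmmmxxxxxxxxxxxxxxxx

Reading off run lengths: s runs 3, 4, 5, 6, 7; y runs 5, 7, 9, 11, 13; m runs 5, 7, 9, 11, 13; x runs 6, 8, 10, 12, 14 — each is linear in n, where the shown terms are n = 3, 4, 5, 6, 7.
Setting n = 8 gives 8, 15, 15, 16 characters in each block.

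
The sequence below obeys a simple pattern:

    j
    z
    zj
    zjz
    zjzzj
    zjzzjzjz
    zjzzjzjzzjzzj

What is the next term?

zjzzjzjzzjzzjzjzzjzjz

Each term (from the third on) is the previous term followed by the one before it: term 3 = z·j = zj.
The next term joins zjzzjzjzzjzzj and zjzzjzjz.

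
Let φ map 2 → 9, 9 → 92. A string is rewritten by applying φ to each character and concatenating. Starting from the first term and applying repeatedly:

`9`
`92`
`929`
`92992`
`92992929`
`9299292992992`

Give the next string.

Rewriting the 13 symbols of 9299292992992 one by one yields 92 9 92 92 9 92 9 92 92 9 92 92 9; concatenated:

929929299299292992929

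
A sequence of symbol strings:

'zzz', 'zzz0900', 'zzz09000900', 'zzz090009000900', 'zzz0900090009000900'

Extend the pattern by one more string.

zzz09000900090009000900

The strings grow by a fixed suffix 0900 each time.
One more step from zzz0900090009000900 gives the answer.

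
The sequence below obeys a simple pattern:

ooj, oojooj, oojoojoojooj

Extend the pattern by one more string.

Every step duplicates the string.
Doubling oojoojoojooj:

oojoojoojoojoojoojoojooj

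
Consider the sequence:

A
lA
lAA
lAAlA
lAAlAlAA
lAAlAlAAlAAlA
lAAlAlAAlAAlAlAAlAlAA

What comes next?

This is a Fibonacci-style word recurrence s(k) = s(k−1)·s(k−2): e.g. lA·A = lAA.
So term 8 is lAAlAlAAlAAlAlAAlAlAA·lAAlAlAAlAAlA.

lAAlAlAAlAAlAlAAlAlAAlAAlAlAAlAAlA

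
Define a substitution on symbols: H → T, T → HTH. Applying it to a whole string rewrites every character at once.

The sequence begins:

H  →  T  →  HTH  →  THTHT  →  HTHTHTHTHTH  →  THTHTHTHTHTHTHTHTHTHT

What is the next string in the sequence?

φ(THTHTHTHTHTHTHTHTHTHT) expands symbol-by-symbol to HTH T HTH T HTH T HTH T HTH T HTH T HTH T HTH T HTH T HTH T HTH; joining the 21 pieces gives the next term.

HTHTHTHTHTHTHTHTHTHTHTHTHTHTHTHTHTHTHTHTHTH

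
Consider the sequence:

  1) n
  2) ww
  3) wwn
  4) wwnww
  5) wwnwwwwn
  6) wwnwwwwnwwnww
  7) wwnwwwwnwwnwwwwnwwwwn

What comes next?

wwnwwwwnwwnwwwwnwwwwnwwnwwwwnwwnww

From term 3 onward, concatenate the last term with the second-to-last: ww·n = wwn, wwn·ww = wwnww, …
The next term joins wwnwwwwnwwnwwwwnwwwwn and wwnwwwwnwwnww.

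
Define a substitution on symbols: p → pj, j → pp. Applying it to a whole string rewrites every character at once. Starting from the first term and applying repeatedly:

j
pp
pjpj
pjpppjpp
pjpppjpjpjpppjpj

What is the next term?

pjpppjpjpjpppjpppjpppjpjpjpppjpp

Applying the rule to each of the 16 symbols of pjpppjpjpjpppjpj gives the pieces pj pp pj pj pj pp pj pp pj pp pj pj pj pp pj pp, which concatenate to the answer.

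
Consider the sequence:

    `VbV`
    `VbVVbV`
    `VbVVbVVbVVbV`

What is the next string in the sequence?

VbVVbVVbVVbVVbVVbVVbVVbV

s(k+1) = s(k)·s(k) — each term doubles the last.
One more doubling of VbVVbVVbVVbV gives the answer.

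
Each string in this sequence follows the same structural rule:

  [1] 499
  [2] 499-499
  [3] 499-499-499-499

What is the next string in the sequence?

499-499-499-499-499-499-499-499

s(k+1) = s(k)·-·s(k) — each term doubles the last with '-' between the halves.
So the next term is two copies of 499-499-499-499 with '-' between the halves.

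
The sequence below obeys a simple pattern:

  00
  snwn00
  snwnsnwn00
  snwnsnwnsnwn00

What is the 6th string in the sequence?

The strings grow by a fixed prefix snwn each time.
From snwnsnwnsnwn00, 2 further steps: snwnsnwnsnwn00 → snwnsnwnsnwnsnwn00 → (answer).

snwnsnwnsnwnsnwnsnwn00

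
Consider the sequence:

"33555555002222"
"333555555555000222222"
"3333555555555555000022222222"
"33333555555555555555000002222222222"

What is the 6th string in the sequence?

Term n consists of n 3's, followed by 3n 5's, followed by n 0's, followed by 2n 2's, where the shown terms are n = 2, 3, 4, 5.
For term 6, n = 7, so the run lengths are 7, 21, 7, 14.

3333333555555555555555555555000000022222222222222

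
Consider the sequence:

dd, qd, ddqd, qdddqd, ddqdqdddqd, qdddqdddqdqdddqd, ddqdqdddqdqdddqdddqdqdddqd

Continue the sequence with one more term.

qdddqdddqdqdddqdddqdqdddqdqdddqdddqdqdddqd

From term 3 onward, concatenate the second-to-last term with the last: dd·qd = ddqd, qd·ddqd = qdddqd, …
The next term joins qdddqdddqdqdddqd and ddqdqdddqdqdddqdddqdqdddqd.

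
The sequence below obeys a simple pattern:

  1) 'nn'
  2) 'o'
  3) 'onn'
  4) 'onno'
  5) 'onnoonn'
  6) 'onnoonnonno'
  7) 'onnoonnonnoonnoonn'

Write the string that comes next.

This is a Fibonacci-style word recurrence s(k) = s(k−1)·s(k−2): e.g. o·nn = onn.
Continuing: onnoonnonnoonnoonn · onnoonnonno gives term 8.

onnoonnonnoonnoonnonnoonnonno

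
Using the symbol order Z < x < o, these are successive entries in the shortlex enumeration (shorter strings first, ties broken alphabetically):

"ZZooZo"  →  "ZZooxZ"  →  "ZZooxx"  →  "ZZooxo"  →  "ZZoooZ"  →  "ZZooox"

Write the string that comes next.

ZZoooo

Treat ZZooox as a base-3 numeral over the given alphabet and add one, carrying through any trailing o's.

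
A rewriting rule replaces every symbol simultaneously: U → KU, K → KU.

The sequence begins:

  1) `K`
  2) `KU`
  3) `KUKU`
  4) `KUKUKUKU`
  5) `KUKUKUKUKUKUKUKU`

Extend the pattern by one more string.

KUKUKUKUKUKUKUKUKUKUKUKUKUKUKUKU

Applying the rule to each of the 16 symbols of KUKUKUKUKUKUKUKU gives the pieces KU KU KU KU KU KU KU KU KU KU KU KU KU KU KU KU, which concatenate to the answer.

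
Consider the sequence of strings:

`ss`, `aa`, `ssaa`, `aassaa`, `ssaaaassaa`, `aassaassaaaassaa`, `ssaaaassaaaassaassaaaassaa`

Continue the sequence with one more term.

aassaassaaaassaassaaaassaaaassaassaaaassaa

This is a Fibonacci-style word recurrence s(k) = s(k−2)·s(k−1): e.g. ss·aa = ssaa.
Continuing: aassaassaaaassaa · ssaaaassaaaassaassaaaassaa gives term 8.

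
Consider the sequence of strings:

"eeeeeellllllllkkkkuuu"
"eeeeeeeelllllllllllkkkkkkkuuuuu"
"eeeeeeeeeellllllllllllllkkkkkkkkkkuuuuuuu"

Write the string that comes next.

Term n consists of 2n+2 e's, followed by 3n+2 l's, followed by 3n-2 k's, followed by 2n-1 u's, where the shown terms are n = 2, 3, 4.
For the next term, n = 5, so the run lengths are 12, 17, 13, 9.

eeeeeeeeeeeelllllllllllllllllkkkkkkkkkkkkkuuuuuuuuu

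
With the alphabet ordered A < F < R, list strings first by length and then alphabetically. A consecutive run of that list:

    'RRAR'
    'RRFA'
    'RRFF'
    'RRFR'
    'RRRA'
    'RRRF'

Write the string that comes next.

RRRR

The successor of RRRF increments the rightmost position that isn't already R and resets every position after it to A.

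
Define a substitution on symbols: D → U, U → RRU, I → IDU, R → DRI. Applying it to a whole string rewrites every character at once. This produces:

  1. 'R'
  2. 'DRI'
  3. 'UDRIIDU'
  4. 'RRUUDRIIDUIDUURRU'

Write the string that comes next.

Applying the rule to each of the 17 symbols of RRUUDRIIDUIDUURRU gives the pieces DRI DRI RRU RRU U DRI IDU IDU U RRU IDU U RRU RRU DRI DRI RRU, which concatenate to the answer.

DRIDRIRRURRUUDRIIDUIDUURRUIDUURRURRUDRIDRIRRU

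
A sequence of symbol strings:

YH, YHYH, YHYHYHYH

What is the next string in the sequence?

YHYHYHYHYHYHYHYH

s(k+1) = s(k)·s(k) — each term doubles the last.
So the next term is two copies of YHYHYHYH.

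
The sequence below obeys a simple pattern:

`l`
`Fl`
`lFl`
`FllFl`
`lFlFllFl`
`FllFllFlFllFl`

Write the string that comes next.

lFlFllFlFllFllFlFllFl

Each term (from the third on) is the two preceding terms concatenated in order: term 3 = l·Fl = lFl.
The next term joins lFlFllFl and FllFllFlFllFl.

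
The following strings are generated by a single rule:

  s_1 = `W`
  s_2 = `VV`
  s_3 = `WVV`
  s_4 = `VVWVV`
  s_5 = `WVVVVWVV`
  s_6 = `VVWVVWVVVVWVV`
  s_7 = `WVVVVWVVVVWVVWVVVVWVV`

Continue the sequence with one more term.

Each term (from the third on) is the two preceding terms concatenated in order: term 3 = W·VV = WVV.
Continuing: VVWVVWVVVVWVV · WVVVVWVVVVWVVWVVVVWVV gives term 8.

VVWVVWVVVVWVVWVVVVWVVVVWVVWVVVVWVV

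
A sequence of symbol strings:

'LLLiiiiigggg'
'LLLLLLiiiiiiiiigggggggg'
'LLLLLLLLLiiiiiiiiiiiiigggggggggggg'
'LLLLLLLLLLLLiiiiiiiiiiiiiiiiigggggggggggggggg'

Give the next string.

Reading off run lengths: L runs 3, 6, 9, 12; i runs 5, 9, 13, 17; g runs 4, 8, 12, 16 — each is linear in n (n = 1, 2, …).
For the next term, n = 5, so the run lengths are 15, 21, 20.

LLLLLLLLLLLLLLLiiiiiiiiiiiiiiiiiiiiigggggggggggggggggggg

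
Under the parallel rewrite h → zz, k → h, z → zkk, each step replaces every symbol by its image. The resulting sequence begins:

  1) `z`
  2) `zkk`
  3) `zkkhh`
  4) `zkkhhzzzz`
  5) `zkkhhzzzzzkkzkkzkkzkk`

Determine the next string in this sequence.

Rewriting the 21 symbols of zkkhhzzzzzkkzkkzkkzkk one by one yields zkk h h zz zz zkk zkk zkk zkk zkk h h zkk h h zkk h h zkk h h; concatenated:

zkkhhzzzzzkkzkkzkkzkkzkkhhzkkhhzkkhhzkkhh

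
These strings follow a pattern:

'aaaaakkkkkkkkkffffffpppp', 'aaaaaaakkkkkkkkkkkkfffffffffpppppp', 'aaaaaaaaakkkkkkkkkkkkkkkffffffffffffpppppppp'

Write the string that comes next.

The n-th term is 2n+1 a's then 3n+3 k's then 3n f's then 2n p's, where the shown terms are n = 2, 3, 4.
Setting n = 5 gives 11, 18, 15, 10 characters in each block.

aaaaaaaaaaakkkkkkkkkkkkkkkkkkfffffffffffffffpppppppppp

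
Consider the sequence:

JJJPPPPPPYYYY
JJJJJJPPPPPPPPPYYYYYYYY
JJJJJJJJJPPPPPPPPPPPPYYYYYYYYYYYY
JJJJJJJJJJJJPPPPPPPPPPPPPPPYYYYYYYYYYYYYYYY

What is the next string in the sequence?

JJJJJJJJJJJJJJJPPPPPPPPPPPPPPPPPPYYYYYYYYYYYYYYYYYYYY

Term n consists of 3n J's, followed by 3n+3 P's, followed by 4n Y's (n = 1, 2, …).
For the next term, n = 5, so the run lengths are 15, 18, 20.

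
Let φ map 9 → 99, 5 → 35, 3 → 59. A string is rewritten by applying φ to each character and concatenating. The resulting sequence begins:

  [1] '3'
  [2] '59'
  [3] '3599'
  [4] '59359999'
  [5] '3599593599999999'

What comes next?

φ(3599593599999999) expands symbol-by-symbol to 59 35 99 99 35 99 59 35 99 99 99 99 99 99 99 99; joining the 16 pieces gives the next term.

59359999359959359999999999999999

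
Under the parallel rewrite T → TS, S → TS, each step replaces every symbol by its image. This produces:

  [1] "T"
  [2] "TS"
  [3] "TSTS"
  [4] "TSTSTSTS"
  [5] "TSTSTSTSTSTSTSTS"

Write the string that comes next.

TSTSTSTSTSTSTSTSTSTSTSTSTSTSTSTS

Replace each of the 16 characters of TSTSTSTSTSTSTSTS in place — TS TS TS TS TS TS TS TS TS TS TS TS TS TS TS TS — and concatenate.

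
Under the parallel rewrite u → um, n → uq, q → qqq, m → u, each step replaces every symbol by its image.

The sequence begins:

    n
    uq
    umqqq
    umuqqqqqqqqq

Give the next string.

Rewriting each symbol of umuqqqqqqqqq: u→um, m→u, u→um, q→qqq, q→qqq, q→qqq, q→qqq, q→qqq, q→qqq, q→qqq, q→qqq, q→qqq, which concatenates to um u um qqq qqq qqq qqq qqq qqq qqq qqq qqq.

umuumqqqqqqqqqqqqqqqqqqqqqqqqqqq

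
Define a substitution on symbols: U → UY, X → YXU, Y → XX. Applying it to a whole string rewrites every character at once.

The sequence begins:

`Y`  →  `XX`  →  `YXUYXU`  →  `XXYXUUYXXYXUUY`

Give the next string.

φ(XXYXUUYXXYXUUY) expands symbol-by-symbol to YXU YXU XX YXU UY UY XX YXU YXU XX YXU UY UY XX; joining the 14 pieces gives the next term.

YXUYXUXXYXUUYUYXXYXUYXUXXYXUUYUYXX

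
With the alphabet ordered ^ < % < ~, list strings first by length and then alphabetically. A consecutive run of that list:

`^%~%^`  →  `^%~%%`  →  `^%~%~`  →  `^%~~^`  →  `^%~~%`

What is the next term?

^%~~~

The successor of ^%~~% increments the rightmost position that isn't already ~ and resets every position after it to ^.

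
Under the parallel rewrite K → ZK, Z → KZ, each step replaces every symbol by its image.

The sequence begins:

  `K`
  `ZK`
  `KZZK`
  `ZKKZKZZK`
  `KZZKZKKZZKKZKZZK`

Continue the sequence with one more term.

Replace each of the 16 characters of KZZKZKKZZKKZKZZK in place — ZK KZ KZ ZK KZ ZK ZK KZ KZ ZK ZK KZ ZK KZ KZ ZK — and concatenate.

ZKKZKZZKKZZKZKKZKZZKZKKZZKKZKZZK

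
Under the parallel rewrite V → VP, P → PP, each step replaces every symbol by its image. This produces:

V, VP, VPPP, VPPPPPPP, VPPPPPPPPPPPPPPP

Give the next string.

Applying the rule to each of the 16 symbols of VPPPPPPPPPPPPPPP gives the pieces VP PP PP PP PP PP PP PP PP PP PP PP PP PP PP PP, which concatenate to the answer.

VPPPPPPPPPPPPPPPPPPPPPPPPPPPPPPP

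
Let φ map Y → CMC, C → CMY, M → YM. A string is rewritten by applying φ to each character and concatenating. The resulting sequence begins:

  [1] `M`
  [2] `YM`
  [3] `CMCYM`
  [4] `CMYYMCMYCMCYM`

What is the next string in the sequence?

Applying the rule to each of the 13 symbols of CMYYMCMYCMCYM gives the pieces CMY YM CMC CMC YM CMY YM CMC CMY YM CMY CMC YM, which concatenate to the answer.

CMYYMCMCCMCYMCMYYMCMCCMYYMCMYCMCYM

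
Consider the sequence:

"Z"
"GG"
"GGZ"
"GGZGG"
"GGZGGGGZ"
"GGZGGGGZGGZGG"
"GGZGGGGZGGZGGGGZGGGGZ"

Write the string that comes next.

GGZGGGGZGGZGGGGZGGGGZGGZGGGGZGGZGG

This is a Fibonacci-style word recurrence s(k) = s(k−1)·s(k−2): e.g. GG·Z = GGZ.
Continuing: GGZGGGGZGGZGGGGZGGGGZ · GGZGGGGZGGZGG gives term 8.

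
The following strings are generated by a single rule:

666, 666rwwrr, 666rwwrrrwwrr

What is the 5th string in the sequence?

666rwwrrrwwrrrwwrrrwwrr

Every step adds rwwrr to the end: s(k+1) = s(k)·rwwrr.
From 666rwwrrrwwrr, 2 further steps: 666rwwrrrwwrr → 666rwwrrrwwrrrwwrr → (answer).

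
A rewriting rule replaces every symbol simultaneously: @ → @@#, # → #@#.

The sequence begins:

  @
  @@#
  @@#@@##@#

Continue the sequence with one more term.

@@#@@##@#@@#@@##@##@#@@##@#

Apply φ to @@#@@##@# symbol by symbol: @→@@#, @→@@#, #→#@#, @→@@#, @→@@#, #→#@#, #→#@#, @→@@#, #→#@#; joined: @@# @@# #@# @@# @@# #@# #@# @@# #@#.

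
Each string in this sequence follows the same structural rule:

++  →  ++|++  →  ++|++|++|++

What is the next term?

Each string is two copies of the previous one joined by '|'.
Doubling ++|++|++|++ with '|' between the halves:

++|++|++|++|++|++|++|++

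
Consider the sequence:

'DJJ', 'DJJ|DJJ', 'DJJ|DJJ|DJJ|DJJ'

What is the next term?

s(k+1) = s(k)·|·s(k) — each term doubles the last with '|' between the halves.
Doubling DJJ|DJJ|DJJ|DJJ with '|' between the halves:

DJJ|DJJ|DJJ|DJJ|DJJ|DJJ|DJJ|DJJ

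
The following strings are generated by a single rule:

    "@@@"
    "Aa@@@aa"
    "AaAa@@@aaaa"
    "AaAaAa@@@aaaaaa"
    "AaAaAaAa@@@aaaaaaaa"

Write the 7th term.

Each term wraps the previous one in Aa on the left and aa on the right.
From AaAaAaAa@@@aaaaaaaa, 2 further steps: AaAaAaAa@@@aaaaaaaa → AaAaAaAaAa@@@aaaaaaaaaa → (answer).

AaAaAaAaAaAa@@@aaaaaaaaaaaa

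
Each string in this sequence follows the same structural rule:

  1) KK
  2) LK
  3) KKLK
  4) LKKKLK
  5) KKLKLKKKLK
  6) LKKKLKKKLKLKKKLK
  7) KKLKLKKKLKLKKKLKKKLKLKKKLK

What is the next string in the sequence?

LKKKLKKKLKLKKKLKKKLKLKKKLKLKKKLKKKLKLKKKLK

Each term (from the third on) is the two preceding terms concatenated in order: term 3 = KK·LK = KKLK.
The next term joins LKKKLKKKLKLKKKLK and KKLKLKKKLKLKKKLKKKLKLKKKLK.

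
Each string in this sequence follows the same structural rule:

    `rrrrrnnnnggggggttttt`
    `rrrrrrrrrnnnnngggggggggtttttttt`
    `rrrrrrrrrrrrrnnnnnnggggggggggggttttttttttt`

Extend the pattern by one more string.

Reading off run lengths: r runs 5, 9, 13; n runs 4, 5, 6; g runs 6, 9, 12; t runs 5, 8, 11 — each is linear in n (n = 1, 2, …).
For the next term, n = 4, so the run lengths are 17, 7, 15, 14.

rrrrrrrrrrrrrrrrrnnnnnnngggggggggggggggtttttttttttttt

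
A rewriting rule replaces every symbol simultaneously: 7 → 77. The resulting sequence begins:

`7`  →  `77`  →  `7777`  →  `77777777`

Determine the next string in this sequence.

7777777777777777

Expanding 77777777: 7→77, 7→77, 7→77, 7→77, 7→77, 7→77, 7→77, 7→77. Concatenated: 77 77 77 77 77 77 77 77.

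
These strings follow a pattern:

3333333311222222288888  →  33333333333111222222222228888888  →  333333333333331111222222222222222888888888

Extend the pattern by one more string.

3333333333333333311111222222222222222222288888888888

Term n consists of 3n+2 3's, followed by n 1's, followed by 4n-1 2's, followed by 2n+1 8's, where the shown terms are n = 2, 3, 4.
For the next term, n = 5, so the run lengths are 17, 5, 19, 11.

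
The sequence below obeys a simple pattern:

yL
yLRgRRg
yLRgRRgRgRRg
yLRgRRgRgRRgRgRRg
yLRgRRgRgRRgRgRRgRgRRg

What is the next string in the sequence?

Each term is the previous one with RgRRg appended.
Applying this once more to yLRgRRgRgRRgRgRRgRgRRg:

yLRgRRgRgRRgRgRRgRgRRgRgRRg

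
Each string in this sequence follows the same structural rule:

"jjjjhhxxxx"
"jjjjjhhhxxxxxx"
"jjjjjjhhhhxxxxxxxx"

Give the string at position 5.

jjjjjjjjhhhhhhxxxxxxxxxxxx

Each string has the form j^{n+2} h^{n} x^{2n}, where the shown terms are n = 2, 3, 4.
Setting n = 6 gives 8, 6, 12 characters in each block.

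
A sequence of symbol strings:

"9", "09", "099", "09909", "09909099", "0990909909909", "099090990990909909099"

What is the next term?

Each term (from the third on) is the previous term followed by the one before it: term 3 = 09·9 = 099.
So term 8 is 099090990990909909099·0990909909909.

0990909909909099090990990909909909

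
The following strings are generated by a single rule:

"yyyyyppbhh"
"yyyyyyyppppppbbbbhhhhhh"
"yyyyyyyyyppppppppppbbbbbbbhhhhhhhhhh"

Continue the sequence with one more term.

Each string has the form y^{2n+3} p^{4n-2} b^{3n-2} h^{4n-2} (n = 1, 2, …).
Setting n = 4 gives 11, 14, 10, 14 characters in each block.

yyyyyyyyyyyppppppppppppppbbbbbbbbbbhhhhhhhhhhhhhh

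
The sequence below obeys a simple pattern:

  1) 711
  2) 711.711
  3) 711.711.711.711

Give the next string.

711.711.711.711.711.711.711.711

s(k+1) = s(k)·.·s(k) — each term doubles the last with '.' between the halves.
So the next term is two copies of 711.711.711.711 with '.' between the halves.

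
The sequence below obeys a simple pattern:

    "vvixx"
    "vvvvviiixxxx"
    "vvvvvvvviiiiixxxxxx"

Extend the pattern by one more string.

vvvvvvvvvvviiiiiiixxxxxxxx

Reading off run lengths: v runs 2, 5, 8; i runs 1, 3, 5; x runs 2, 4, 6 — each is linear in n (n = 1, 2, …).
For the next term, n = 4, so the run lengths are 11, 7, 8.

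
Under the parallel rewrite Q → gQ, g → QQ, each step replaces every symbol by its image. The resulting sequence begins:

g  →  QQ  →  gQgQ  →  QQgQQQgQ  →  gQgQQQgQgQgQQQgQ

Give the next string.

Rewriting the 16 symbols of gQgQQQgQgQgQQQgQ one by one yields QQ gQ QQ gQ gQ gQ QQ gQ QQ gQ QQ gQ gQ gQ QQ gQ; concatenated:

QQgQQQgQgQgQQQgQQQgQQQgQgQgQQQgQ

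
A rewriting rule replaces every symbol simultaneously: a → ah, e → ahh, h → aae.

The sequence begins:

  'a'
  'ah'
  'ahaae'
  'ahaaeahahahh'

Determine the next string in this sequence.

Apply φ to ahaaeahahahh symbol by symbol: a→ah, h→aae, a→ah, a→ah, e→ahh, a→ah, h→aae, a→ah, h→aae, a→ah, h→aae, h→aae; joined: ah aae ah ah ahh ah aae ah aae ah aae aae.

ahaaeahahahhahaaeahaaeahaaeaae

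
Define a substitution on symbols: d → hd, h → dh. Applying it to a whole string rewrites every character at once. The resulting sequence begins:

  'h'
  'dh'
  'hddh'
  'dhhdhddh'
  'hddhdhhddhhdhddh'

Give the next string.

φ(hddhdhhddhhdhddh) expands symbol-by-symbol to dh hd hd dh hd dh dh hd hd dh dh hd dh hd hd dh; joining the 16 pieces gives the next term.

dhhdhddhhddhdhhdhddhdhhddhhdhddh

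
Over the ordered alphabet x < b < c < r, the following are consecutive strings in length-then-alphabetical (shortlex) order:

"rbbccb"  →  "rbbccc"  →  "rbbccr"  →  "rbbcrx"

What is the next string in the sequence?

rbbcrb

Treat rbbcrx as a base-4 numeral over the given alphabet and add one, carrying through any trailing r's.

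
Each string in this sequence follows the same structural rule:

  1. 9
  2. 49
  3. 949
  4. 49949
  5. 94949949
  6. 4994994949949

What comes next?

Each term (from the third on) is the two preceding terms concatenated in order: term 3 = 9·49 = 949.
Continuing: 94949949 · 4994994949949 gives term 7.

949499494994994949949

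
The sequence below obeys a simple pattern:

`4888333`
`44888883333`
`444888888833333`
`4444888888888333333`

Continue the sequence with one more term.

Reading off run lengths: 4 runs 1, 2, 3, 4; 8 runs 3, 5, 7, 9; 3 runs 3, 4, 5, 6 — each is linear in n, where the shown terms are n = 2, 3, 4, 5.
For the next term, n = 6, so the run lengths are 5, 11, 7.

44444888888888883333333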